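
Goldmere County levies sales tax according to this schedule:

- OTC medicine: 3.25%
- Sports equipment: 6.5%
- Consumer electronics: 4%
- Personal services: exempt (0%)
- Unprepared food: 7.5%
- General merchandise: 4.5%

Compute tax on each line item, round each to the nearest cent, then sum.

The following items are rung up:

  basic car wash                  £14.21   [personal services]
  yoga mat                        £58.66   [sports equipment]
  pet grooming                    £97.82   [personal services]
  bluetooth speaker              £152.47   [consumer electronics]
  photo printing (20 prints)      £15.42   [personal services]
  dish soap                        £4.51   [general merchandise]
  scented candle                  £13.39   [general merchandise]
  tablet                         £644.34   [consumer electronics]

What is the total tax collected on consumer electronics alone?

£31.87

Bluetooth speaker £152.47: consumer electronics → 4% → £6.10
Tablet £644.34: consumer electronics → 4% → £25.77
Tax on consumer electronics = £6.10 + £25.77 = £31.87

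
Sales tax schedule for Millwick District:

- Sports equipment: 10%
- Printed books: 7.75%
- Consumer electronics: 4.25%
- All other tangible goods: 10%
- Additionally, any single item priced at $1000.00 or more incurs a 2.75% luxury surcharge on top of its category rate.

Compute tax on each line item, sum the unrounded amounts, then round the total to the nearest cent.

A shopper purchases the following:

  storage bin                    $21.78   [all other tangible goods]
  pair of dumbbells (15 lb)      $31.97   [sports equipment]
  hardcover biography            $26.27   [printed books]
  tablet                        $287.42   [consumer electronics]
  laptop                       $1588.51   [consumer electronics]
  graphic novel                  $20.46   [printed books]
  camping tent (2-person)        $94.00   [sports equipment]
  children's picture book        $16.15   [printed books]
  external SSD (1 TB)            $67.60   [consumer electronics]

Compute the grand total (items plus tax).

$2300.09

Storage bin $21.78: all other tangible goods → 10% → $2.178
Pair of dumbbells (15 lb) $31.97: sports equipment → 10% → $3.197
Hardcover biography $26.27: printed books → 7.75% → $2.035925
Tablet $287.42: consumer electronics → 4.25% → $12.21535
Laptop $1588.51: consumer electronics → 4.25% + 2.75% surcharge = 7% → $111.1957
Graphic novel $20.46: printed books → 7.75% → $1.58565
Camping tent (2-person) $94.00: sports equipment → 10% → $9.40
Children's picture book $16.15: printed books → 7.75% → $1.251625
External SSD (1 TB) $67.60: consumer electronics → 4.25% → $2.873
Subtotal = $2154.16; unrounded tax = $145.93225 → $145.93; total due = $2300.09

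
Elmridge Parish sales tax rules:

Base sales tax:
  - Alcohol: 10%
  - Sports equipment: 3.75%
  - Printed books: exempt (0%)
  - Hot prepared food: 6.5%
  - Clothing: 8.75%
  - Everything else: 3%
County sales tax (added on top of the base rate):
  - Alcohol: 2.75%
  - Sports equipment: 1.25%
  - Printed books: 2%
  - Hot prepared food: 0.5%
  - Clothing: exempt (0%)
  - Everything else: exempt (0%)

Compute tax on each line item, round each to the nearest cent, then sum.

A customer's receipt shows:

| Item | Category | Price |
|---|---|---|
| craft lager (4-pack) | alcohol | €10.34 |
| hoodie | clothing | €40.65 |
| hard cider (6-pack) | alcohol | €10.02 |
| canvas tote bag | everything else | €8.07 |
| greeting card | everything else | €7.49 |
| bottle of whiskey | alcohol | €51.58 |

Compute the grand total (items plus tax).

Craft lager (4-pack) €10.34: alcohol → 10% + 2.75% county = 12.75% → €1.32
Hoodie €40.65: clothing → 8.75% + 0% county = 8.75% → €3.56
Hard cider (6-pack) €10.02: alcohol → 10% + 2.75% county = 12.75% → €1.28
Canvas tote bag €8.07: everything else → 3% + 0% county = 3% → €0.24
Greeting card €7.49: everything else → 3% + 0% county = 3% → €0.22
Bottle of whiskey €51.58: alcohol → 10% + 2.75% county = 12.75% → €6.58
Subtotal = €128.15; tax = €13.20; total due = €141.35

€141.35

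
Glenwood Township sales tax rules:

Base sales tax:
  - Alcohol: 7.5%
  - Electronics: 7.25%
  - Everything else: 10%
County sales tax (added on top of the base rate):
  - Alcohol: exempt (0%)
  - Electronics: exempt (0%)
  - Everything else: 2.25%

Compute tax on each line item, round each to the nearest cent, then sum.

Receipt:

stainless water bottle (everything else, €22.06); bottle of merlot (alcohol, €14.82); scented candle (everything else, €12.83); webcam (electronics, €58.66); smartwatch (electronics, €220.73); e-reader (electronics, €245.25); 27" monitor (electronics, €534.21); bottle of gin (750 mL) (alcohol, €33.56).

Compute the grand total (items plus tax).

€1226.78

Stainless water bottle €22.06: everything else → 10% + 2.25% county = 12.25% → €2.70
Bottle of merlot €14.82: alcohol → 7.5% + 0% county = 7.5% → €1.11
Scented candle €12.83: everything else → 10% + 2.25% county = 12.25% → €1.57
Webcam €58.66: electronics → 7.25% + 0% county = 7.25% → €4.25
Smartwatch €220.73: electronics → 7.25% + 0% county = 7.25% → €16.00
E-reader €245.25: electronics → 7.25% + 0% county = 7.25% → €17.78
27" monitor €534.21: electronics → 7.25% + 0% county = 7.25% → €38.73
Bottle of gin (750 mL) €33.56: alcohol → 7.5% + 0% county = 7.5% → €2.52
Subtotal = €1142.12; tax = €84.66; total due = €1226.78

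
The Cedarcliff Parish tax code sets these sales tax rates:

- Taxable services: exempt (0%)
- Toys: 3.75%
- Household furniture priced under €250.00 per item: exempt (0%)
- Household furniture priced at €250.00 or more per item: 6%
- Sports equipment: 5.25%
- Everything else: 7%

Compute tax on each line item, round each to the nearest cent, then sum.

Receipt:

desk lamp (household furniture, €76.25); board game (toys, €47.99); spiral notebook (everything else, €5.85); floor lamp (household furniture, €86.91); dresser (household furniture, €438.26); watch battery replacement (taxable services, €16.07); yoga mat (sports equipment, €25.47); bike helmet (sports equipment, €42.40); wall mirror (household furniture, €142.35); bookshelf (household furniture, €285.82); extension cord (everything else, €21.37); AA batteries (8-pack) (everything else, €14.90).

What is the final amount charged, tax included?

€1255.41

Desk lamp €76.25: household furniture, under €250.00 → 0% → €0.00
Board game €47.99: toys → 3.75% → €1.80
Spiral notebook €5.85: everything else → 7% → €0.41
Floor lamp €86.91: household furniture, under €250.00 → 0% → €0.00
Dresser €438.26: household furniture, €250.00 or more → 6% → €26.30
Watch battery replacement €16.07: taxable services → 0% → €0.00
Yoga mat €25.47: sports equipment → 5.25% → €1.34
Bike helmet €42.40: sports equipment → 5.25% → €2.23
Wall mirror €142.35: household furniture, under €250.00 → 0% → €0.00
Bookshelf €285.82: household furniture, €250.00 or more → 6% → €17.15
Extension cord €21.37: everything else → 7% → €1.50
AA batteries (8-pack) €14.90: everything else → 7% → €1.04
Subtotal = €1203.64; tax = €51.77; total due = €1255.41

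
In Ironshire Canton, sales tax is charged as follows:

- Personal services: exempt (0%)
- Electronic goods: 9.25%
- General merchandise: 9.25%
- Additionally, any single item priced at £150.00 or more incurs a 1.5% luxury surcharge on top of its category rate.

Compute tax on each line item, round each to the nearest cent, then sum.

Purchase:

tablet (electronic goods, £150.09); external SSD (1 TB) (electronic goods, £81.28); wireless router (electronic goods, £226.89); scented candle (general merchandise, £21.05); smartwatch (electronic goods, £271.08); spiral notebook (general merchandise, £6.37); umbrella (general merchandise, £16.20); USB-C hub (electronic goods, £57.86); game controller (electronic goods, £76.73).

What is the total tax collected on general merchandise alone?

Scented candle £21.05: general merchandise → 9.25% → £1.95
Spiral notebook £6.37: general merchandise → 9.25% → £0.59
Umbrella £16.20: general merchandise → 9.25% → £1.50
Tax on general merchandise = £1.95 + £0.59 + £1.50 = £4.04

£4.04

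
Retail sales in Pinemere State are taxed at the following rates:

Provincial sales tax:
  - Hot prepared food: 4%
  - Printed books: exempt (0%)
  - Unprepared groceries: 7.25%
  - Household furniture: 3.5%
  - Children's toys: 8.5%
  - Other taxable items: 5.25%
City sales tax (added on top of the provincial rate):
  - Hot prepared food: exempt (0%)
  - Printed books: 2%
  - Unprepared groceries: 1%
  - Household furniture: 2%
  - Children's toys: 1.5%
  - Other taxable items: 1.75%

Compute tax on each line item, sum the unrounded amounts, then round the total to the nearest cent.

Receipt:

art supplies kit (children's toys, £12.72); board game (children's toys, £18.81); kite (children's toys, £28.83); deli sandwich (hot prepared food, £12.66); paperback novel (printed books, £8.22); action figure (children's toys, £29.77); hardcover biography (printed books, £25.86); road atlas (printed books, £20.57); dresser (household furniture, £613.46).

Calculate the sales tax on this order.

Art supplies kit £12.72: children's toys → 8.5% + 1.5% city = 10% → £1.272
Board game £18.81: children's toys → 8.5% + 1.5% city = 10% → £1.881
Kite £28.83: children's toys → 8.5% + 1.5% city = 10% → £2.883
Deli sandwich £12.66: hot prepared food → 4% + 0% city = 4% → £0.5064
Paperback novel £8.22: printed books → 0% + 2% city = 2% → £0.1644
Action figure £29.77: children's toys → 8.5% + 1.5% city = 10% → £2.977
Hardcover biography £25.86: printed books → 0% + 2% city = 2% → £0.5172
Road atlas £20.57: printed books → 0% + 2% city = 2% → £0.4114
Dresser £613.46: household furniture → 3.5% + 2% city = 5.5% → £33.7403
Unrounded tax sum = £44.3527 → £44.35

£44.35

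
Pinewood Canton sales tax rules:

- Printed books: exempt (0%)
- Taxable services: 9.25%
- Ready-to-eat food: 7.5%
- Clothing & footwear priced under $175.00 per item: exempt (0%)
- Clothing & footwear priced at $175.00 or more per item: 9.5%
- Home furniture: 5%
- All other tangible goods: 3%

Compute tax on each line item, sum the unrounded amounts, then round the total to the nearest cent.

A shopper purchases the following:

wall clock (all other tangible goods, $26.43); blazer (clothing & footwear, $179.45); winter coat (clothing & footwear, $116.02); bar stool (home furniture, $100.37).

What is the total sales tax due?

$22.86

Wall clock $26.43: all other tangible goods → 3% → $0.7929
Blazer $179.45: clothing & footwear, $175.00 or more → 9.5% → $17.04775
Winter coat $116.02: clothing & footwear, under $175.00 → 0% → $0.00
Bar stool $100.37: home furniture → 5% → $5.0185
Unrounded tax sum = $22.85915 → $22.86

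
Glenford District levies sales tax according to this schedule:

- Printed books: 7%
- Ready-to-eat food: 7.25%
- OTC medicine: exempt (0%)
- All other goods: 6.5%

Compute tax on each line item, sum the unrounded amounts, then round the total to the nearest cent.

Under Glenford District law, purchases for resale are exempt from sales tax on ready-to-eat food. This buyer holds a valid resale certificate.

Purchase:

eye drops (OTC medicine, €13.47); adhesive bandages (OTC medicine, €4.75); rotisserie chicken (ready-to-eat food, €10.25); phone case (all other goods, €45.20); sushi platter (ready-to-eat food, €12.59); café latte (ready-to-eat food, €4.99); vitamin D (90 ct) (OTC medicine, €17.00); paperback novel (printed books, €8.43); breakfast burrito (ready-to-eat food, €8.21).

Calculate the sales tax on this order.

Eye drops €13.47: OTC medicine → 0% → €0.00
Adhesive bandages €4.75: OTC medicine → 0% → €0.00
Rotisserie chicken €10.25: ready-to-eat food, buyer-exempt → 0% → €0.00
Phone case €45.20: all other goods → 6.5% → €2.938
Sushi platter €12.59: ready-to-eat food, buyer-exempt → 0% → €0.00
Café latte €4.99: ready-to-eat food, buyer-exempt → 0% → €0.00
Vitamin D (90 ct) €17.00: OTC medicine → 0% → €0.00
Paperback novel €8.43: printed books → 7% → €0.5901
Breakfast burrito €8.21: ready-to-eat food, buyer-exempt → 0% → €0.00
Unrounded tax sum = €3.5281 → €3.53

€3.53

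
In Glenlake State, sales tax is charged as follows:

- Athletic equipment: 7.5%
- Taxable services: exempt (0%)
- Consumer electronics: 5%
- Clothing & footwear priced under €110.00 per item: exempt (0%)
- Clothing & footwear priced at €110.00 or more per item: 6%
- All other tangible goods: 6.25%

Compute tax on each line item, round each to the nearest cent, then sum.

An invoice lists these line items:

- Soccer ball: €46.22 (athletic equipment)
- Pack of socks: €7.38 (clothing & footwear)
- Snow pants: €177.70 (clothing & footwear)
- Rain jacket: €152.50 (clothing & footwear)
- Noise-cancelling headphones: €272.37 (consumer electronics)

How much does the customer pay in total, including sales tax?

€693.07

Soccer ball €46.22: athletic equipment → 7.5% → €3.47
Pack of socks €7.38: clothing & footwear, under €110.00 → 0% → €0.00
Snow pants €177.70: clothing & footwear, €110.00 or more → 6% → €10.66
Rain jacket €152.50: clothing & footwear, €110.00 or more → 6% → €9.15
Noise-cancelling headphones €272.37: consumer electronics → 5% → €13.62
Subtotal = €656.17; tax = €36.90; total due = €693.07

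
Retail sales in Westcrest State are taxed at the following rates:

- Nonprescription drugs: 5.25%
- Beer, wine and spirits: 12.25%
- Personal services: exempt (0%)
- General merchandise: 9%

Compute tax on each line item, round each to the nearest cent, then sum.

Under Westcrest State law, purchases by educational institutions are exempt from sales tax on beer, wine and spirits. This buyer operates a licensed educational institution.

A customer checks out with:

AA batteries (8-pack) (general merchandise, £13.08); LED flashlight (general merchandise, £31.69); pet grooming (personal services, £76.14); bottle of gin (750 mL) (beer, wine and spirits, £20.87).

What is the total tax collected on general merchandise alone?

AA batteries (8-pack) £13.08: general merchandise → 9% → £1.18
LED flashlight £31.69: general merchandise → 9% → £2.85
Tax on general merchandise = £1.18 + £2.85 = £4.03

£4.03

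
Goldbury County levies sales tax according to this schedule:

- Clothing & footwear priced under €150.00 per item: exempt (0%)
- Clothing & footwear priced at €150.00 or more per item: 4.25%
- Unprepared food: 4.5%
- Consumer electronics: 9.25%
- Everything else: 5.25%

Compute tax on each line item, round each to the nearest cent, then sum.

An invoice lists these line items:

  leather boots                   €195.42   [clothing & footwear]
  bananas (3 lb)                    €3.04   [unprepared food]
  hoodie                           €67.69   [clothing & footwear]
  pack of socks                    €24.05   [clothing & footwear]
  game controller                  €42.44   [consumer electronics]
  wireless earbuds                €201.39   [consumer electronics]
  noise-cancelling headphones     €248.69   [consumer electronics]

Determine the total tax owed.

Leather boots €195.42: clothing & footwear, €150.00 or more → 4.25% → €8.31
Bananas (3 lb) €3.04: unprepared food → 4.5% → €0.14
Hoodie €67.69: clothing & footwear, under €150.00 → 0% → €0.00
Pack of socks €24.05: clothing & footwear, under €150.00 → 0% → €0.00
Game controller €42.44: consumer electronics → 9.25% → €3.93
Wireless earbuds €201.39: consumer electronics → 9.25% → €18.63
Noise-cancelling headphones €248.69: consumer electronics → 9.25% → €23.00
Total tax = €8.31 + €0.14 + €3.93 + €18.63 + €23.00 = €54.01

€54.01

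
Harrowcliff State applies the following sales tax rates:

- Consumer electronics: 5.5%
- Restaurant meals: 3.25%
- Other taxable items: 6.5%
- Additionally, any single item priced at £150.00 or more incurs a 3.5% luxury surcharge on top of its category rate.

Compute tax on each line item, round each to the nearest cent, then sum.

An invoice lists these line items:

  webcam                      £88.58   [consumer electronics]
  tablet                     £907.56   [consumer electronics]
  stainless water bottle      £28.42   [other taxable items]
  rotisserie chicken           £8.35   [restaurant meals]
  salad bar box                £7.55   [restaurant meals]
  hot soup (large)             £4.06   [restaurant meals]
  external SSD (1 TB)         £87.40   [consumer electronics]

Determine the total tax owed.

£93.86

Webcam £88.58: consumer electronics → 5.5% → £4.87
Tablet £907.56: consumer electronics → 5.5% + 3.5% surcharge = 9% → £81.68
Stainless water bottle £28.42: other taxable items → 6.5% → £1.85
Rotisserie chicken £8.35: restaurant meals → 3.25% → £0.27
Salad bar box £7.55: restaurant meals → 3.25% → £0.25
Hot soup (large) £4.06: restaurant meals → 3.25% → £0.13
External SSD (1 TB) £87.40: consumer electronics → 5.5% → £4.81
Total tax = £4.87 + £81.68 + £1.85 + £0.27 + £0.25 + £0.13 + £4.81 = £93.86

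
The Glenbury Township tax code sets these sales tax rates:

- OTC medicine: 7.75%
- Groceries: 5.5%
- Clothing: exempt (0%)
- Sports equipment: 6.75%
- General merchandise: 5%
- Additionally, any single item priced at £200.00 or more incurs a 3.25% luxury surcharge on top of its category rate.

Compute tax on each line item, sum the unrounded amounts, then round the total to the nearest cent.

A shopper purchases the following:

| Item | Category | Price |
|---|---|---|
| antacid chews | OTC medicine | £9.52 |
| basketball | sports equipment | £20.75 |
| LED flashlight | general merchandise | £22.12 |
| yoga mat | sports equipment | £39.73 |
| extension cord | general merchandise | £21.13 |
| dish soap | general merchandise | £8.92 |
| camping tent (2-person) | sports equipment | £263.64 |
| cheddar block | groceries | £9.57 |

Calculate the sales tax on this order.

£34.32

Antacid chews £9.52: OTC medicine → 7.75% → £0.7378
Basketball £20.75: sports equipment → 6.75% → £1.400625
LED flashlight £22.12: general merchandise → 5% → £1.106
Yoga mat £39.73: sports equipment → 6.75% → £2.681775
Extension cord £21.13: general merchandise → 5% → £1.0565
Dish soap £8.92: general merchandise → 5% → £0.446
Camping tent (2-person) £263.64: sports equipment → 6.75% + 3.25% surcharge = 10% → £26.364
Cheddar block £9.57: groceries → 5.5% → £0.52635
Unrounded tax sum = £34.31905 → £34.32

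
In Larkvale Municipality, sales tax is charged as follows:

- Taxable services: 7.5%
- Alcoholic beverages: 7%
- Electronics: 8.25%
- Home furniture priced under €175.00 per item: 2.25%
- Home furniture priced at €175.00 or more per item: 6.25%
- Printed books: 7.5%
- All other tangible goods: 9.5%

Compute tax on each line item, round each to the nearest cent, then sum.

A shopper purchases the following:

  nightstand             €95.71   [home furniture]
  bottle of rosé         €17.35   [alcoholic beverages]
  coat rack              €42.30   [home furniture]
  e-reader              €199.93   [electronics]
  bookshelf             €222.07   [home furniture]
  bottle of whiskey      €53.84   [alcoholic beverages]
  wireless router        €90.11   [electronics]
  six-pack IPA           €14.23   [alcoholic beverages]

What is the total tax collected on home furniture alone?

Nightstand €95.71: home furniture, under €175.00 → 2.25% → €2.15
Coat rack €42.30: home furniture, under €175.00 → 2.25% → €0.95
Bookshelf €222.07: home furniture, €175.00 or more → 6.25% → €13.88
Tax on home furniture = €2.15 + €0.95 + €13.88 = €16.98

€16.98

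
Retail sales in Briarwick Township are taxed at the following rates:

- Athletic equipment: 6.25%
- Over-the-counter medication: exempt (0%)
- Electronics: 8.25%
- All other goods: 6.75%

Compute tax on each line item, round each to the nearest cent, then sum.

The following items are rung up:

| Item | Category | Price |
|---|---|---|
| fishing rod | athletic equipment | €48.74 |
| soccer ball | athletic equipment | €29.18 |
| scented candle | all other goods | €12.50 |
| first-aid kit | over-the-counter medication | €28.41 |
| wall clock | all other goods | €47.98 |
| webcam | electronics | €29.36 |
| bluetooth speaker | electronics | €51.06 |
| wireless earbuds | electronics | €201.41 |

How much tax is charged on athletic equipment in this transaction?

€4.87

Fishing rod €48.74: athletic equipment → 6.25% → €3.05
Soccer ball €29.18: athletic equipment → 6.25% → €1.82
Tax on athletic equipment = €3.05 + €1.82 = €4.87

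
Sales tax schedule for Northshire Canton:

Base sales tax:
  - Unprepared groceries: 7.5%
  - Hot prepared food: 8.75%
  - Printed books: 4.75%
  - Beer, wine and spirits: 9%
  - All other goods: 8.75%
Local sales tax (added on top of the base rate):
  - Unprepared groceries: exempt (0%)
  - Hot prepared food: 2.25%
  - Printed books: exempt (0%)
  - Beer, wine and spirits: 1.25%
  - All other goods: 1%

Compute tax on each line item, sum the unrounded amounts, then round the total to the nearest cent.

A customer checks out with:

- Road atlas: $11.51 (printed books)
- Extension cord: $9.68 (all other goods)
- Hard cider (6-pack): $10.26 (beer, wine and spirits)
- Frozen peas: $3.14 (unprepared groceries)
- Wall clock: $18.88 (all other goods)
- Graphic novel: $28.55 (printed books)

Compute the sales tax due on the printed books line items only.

Road atlas $11.51: printed books → 4.75% + 0% local = 4.75% → $0.546725
Graphic novel $28.55: printed books → 4.75% + 0% local = 4.75% → $1.356125
Tax on printed books: unrounded sum = $1.90285 → $1.90

$1.90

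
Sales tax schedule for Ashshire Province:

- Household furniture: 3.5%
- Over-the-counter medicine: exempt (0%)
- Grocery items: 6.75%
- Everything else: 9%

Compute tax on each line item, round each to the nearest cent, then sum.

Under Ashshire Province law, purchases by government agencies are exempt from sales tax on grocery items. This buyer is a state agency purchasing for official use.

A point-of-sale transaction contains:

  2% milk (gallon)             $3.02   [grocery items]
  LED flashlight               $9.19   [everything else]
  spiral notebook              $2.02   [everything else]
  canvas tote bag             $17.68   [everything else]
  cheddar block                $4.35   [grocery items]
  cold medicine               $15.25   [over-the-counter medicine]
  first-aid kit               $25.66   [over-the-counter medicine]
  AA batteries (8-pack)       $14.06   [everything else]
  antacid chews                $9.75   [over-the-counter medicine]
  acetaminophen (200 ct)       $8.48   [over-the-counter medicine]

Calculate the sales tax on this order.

$3.87

2% milk (gallon) $3.02: grocery items, buyer-exempt → 0% → $0.00
LED flashlight $9.19: everything else → 9% → $0.83
Spiral notebook $2.02: everything else → 9% → $0.18
Canvas tote bag $17.68: everything else → 9% → $1.59
Cheddar block $4.35: grocery items, buyer-exempt → 0% → $0.00
Cold medicine $15.25: over-the-counter medicine → 0% → $0.00
First-aid kit $25.66: over-the-counter medicine → 0% → $0.00
AA batteries (8-pack) $14.06: everything else → 9% → $1.27
Antacid chews $9.75: over-the-counter medicine → 0% → $0.00
Acetaminophen (200 ct) $8.48: over-the-counter medicine → 0% → $0.00
Total tax = $0.83 + $0.18 + $1.59 + $1.27 = $3.87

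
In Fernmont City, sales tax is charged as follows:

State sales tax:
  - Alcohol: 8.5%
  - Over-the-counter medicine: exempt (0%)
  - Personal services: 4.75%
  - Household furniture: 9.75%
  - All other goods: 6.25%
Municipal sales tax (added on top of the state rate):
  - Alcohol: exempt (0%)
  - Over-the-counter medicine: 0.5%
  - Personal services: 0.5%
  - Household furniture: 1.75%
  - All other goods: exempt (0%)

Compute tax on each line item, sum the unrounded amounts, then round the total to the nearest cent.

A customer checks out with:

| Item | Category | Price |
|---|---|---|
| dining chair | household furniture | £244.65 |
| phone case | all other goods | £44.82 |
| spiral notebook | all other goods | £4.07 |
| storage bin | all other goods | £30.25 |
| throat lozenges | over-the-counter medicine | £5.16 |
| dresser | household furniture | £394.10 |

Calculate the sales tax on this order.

£78.43

Dining chair £244.65: household furniture → 9.75% + 1.75% municipal = 11.5% → £28.13475
Phone case £44.82: all other goods → 6.25% + 0% municipal = 6.25% → £2.80125
Spiral notebook £4.07: all other goods → 6.25% + 0% municipal = 6.25% → £0.254375
Storage bin £30.25: all other goods → 6.25% + 0% municipal = 6.25% → £1.890625
Throat lozenges £5.16: over-the-counter medicine → 0% + 0.5% municipal = 0.5% → £0.0258
Dresser £394.10: household furniture → 9.75% + 1.75% municipal = 11.5% → £45.3215
Unrounded tax sum = £78.4283 → £78.43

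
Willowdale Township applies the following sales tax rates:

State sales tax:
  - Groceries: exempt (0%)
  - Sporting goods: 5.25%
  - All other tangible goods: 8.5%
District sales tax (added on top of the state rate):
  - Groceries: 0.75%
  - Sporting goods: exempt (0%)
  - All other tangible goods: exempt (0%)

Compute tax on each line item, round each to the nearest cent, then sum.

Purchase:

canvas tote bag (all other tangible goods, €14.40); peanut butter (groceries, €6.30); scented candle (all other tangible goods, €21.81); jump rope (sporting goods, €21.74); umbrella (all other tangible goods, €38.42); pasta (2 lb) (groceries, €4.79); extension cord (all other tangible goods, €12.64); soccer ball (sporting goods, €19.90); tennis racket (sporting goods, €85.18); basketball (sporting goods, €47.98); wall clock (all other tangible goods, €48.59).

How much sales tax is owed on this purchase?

Canvas tote bag €14.40: all other tangible goods → 8.5% + 0% district = 8.5% → €1.22
Peanut butter €6.30: groceries → 0% + 0.75% district = 0.75% → €0.05
Scented candle €21.81: all other tangible goods → 8.5% + 0% district = 8.5% → €1.85
Jump rope €21.74: sporting goods → 5.25% + 0% district = 5.25% → €1.14
Umbrella €38.42: all other tangible goods → 8.5% + 0% district = 8.5% → €3.27
Pasta (2 lb) €4.79: groceries → 0% + 0.75% district = 0.75% → €0.04
Extension cord €12.64: all other tangible goods → 8.5% + 0% district = 8.5% → €1.07
Soccer ball €19.90: sporting goods → 5.25% + 0% district = 5.25% → €1.04
Tennis racket €85.18: sporting goods → 5.25% + 0% district = 5.25% → €4.47
Basketball €47.98: sporting goods → 5.25% + 0% district = 5.25% → €2.52
Wall clock €48.59: all other tangible goods → 8.5% + 0% district = 8.5% → €4.13
Total tax = €1.22 + €0.05 + €1.85 + €1.14 + €3.27 + €0.04 + €1.07 + €1.04 + €4.47 + €2.52 + €4.13 = €20.80

€20.80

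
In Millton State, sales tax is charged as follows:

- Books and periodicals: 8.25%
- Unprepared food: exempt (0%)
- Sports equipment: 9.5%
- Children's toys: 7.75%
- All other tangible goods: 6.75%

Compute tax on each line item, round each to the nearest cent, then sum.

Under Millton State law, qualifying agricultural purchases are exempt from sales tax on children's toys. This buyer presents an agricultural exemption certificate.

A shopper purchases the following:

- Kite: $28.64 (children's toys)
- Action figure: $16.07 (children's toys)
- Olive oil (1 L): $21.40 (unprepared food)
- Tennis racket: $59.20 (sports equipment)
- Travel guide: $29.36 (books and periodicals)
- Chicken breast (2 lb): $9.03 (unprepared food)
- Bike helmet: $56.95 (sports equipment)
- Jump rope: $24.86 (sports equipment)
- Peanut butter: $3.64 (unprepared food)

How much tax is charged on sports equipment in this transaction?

Tennis racket $59.20: sports equipment → 9.5% → $5.62
Bike helmet $56.95: sports equipment → 9.5% → $5.41
Jump rope $24.86: sports equipment → 9.5% → $2.36
Tax on sports equipment = $5.62 + $5.41 + $2.36 = $13.39

$13.39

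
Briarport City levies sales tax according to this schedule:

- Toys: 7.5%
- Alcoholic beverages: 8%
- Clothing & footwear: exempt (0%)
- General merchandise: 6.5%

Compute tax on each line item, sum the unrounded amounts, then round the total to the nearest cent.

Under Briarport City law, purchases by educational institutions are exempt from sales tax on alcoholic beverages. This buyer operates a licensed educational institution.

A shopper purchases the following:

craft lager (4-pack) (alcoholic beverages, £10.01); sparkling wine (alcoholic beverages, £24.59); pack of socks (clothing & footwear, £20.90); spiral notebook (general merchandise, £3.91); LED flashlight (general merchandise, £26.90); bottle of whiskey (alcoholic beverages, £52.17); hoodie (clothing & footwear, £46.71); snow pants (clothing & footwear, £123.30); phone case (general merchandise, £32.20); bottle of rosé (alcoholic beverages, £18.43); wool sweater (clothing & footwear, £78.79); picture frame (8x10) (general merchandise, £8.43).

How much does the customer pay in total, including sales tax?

Craft lager (4-pack) £10.01: alcoholic beverages, buyer-exempt → 0% → £0.00
Sparkling wine £24.59: alcoholic beverages, buyer-exempt → 0% → £0.00
Pack of socks £20.90: clothing & footwear → 0% → £0.00
Spiral notebook £3.91: general merchandise → 6.5% → £0.25415
LED flashlight £26.90: general merchandise → 6.5% → £1.7485
Bottle of whiskey £52.17: alcoholic beverages, buyer-exempt → 0% → £0.00
Hoodie £46.71: clothing & footwear → 0% → £0.00
Snow pants £123.30: clothing & footwear → 0% → £0.00
Phone case £32.20: general merchandise → 6.5% → £2.093
Bottle of rosé £18.43: alcoholic beverages, buyer-exempt → 0% → £0.00
Wool sweater £78.79: clothing & footwear → 0% → £0.00
Picture frame (8x10) £8.43: general merchandise → 6.5% → £0.54795
Subtotal = £446.34; unrounded tax = £4.6436 → £4.64; total due = £450.98

£450.98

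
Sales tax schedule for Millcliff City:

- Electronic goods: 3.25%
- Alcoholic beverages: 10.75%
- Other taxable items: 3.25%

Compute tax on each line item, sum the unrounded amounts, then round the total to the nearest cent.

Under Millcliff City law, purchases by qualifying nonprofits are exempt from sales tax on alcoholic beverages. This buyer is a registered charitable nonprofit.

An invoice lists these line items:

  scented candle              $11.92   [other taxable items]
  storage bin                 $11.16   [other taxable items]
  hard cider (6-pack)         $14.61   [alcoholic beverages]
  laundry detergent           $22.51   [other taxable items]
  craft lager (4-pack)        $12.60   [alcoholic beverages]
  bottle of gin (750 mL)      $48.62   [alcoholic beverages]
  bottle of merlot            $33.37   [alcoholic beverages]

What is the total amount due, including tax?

Scented candle $11.92: other taxable items → 3.25% → $0.3874
Storage bin $11.16: other taxable items → 3.25% → $0.3627
Hard cider (6-pack) $14.61: alcoholic beverages, buyer-exempt → 0% → $0.00
Laundry detergent $22.51: other taxable items → 3.25% → $0.731575
Craft lager (4-pack) $12.60: alcoholic beverages, buyer-exempt → 0% → $0.00
Bottle of gin (750 mL) $48.62: alcoholic beverages, buyer-exempt → 0% → $0.00
Bottle of merlot $33.37: alcoholic beverages, buyer-exempt → 0% → $0.00
Subtotal = $154.79; unrounded tax = $1.481675 → $1.48; total due = $156.27

$156.27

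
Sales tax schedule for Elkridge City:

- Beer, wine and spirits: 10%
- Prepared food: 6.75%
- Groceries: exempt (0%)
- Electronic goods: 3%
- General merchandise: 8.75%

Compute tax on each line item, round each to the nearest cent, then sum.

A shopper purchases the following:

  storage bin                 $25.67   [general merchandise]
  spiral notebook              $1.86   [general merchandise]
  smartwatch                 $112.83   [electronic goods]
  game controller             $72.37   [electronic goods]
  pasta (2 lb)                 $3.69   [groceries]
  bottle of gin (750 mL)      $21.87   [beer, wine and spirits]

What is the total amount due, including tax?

Storage bin $25.67: general merchandise → 8.75% → $2.25
Spiral notebook $1.86: general merchandise → 8.75% → $0.16
Smartwatch $112.83: electronic goods → 3% → $3.38
Game controller $72.37: electronic goods → 3% → $2.17
Pasta (2 lb) $3.69: groceries → 0% → $0.00
Bottle of gin (750 mL) $21.87: beer, wine and spirits → 10% → $2.19
Subtotal = $238.29; tax = $10.15; total due = $248.44

$248.44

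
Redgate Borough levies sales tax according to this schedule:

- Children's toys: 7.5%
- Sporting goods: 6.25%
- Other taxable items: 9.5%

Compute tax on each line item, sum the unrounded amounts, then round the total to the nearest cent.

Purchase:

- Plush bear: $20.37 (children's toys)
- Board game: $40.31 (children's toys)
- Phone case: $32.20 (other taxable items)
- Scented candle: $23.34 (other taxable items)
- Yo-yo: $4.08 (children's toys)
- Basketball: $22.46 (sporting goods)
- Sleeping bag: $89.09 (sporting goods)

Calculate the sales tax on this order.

$17.11

Plush bear $20.37: children's toys → 7.5% → $1.52775
Board game $40.31: children's toys → 7.5% → $3.02325
Phone case $32.20: other taxable items → 9.5% → $3.059
Scented candle $23.34: other taxable items → 9.5% → $2.2173
Yo-yo $4.08: children's toys → 7.5% → $0.306
Basketball $22.46: sporting goods → 6.25% → $1.40375
Sleeping bag $89.09: sporting goods → 6.25% → $5.568125
Unrounded tax sum = $17.105175 → $17.11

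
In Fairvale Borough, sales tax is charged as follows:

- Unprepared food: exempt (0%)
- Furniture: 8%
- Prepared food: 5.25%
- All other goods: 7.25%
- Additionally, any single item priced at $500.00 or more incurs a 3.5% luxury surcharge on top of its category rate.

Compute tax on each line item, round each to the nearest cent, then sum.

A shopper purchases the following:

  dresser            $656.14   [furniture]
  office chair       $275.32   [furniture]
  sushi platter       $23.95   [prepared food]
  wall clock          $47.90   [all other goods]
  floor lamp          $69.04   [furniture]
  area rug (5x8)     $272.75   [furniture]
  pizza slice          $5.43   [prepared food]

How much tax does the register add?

Dresser $656.14: furniture → 8% + 3.5% surcharge = 11.5% → $75.46
Office chair $275.32: furniture → 8% → $22.03
Sushi platter $23.95: prepared food → 5.25% → $1.26
Wall clock $47.90: all other goods → 7.25% → $3.47
Floor lamp $69.04: furniture → 8% → $5.52
Area rug (5x8) $272.75: furniture → 8% → $21.82
Pizza slice $5.43: prepared food → 5.25% → $0.29
Total tax = $75.46 + $22.03 + $1.26 + $3.47 + $5.52 + $21.82 + $0.29 = $129.85

$129.85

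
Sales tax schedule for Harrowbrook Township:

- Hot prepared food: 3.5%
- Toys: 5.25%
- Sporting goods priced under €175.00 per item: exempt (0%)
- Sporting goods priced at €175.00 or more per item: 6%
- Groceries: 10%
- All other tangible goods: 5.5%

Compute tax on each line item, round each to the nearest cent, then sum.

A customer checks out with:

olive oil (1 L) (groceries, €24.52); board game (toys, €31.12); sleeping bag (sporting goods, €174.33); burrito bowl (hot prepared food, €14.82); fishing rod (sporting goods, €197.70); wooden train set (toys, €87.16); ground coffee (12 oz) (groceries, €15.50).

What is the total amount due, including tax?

€567.74

Olive oil (1 L) €24.52: groceries → 10% → €2.45
Board game €31.12: toys → 5.25% → €1.63
Sleeping bag €174.33: sporting goods, under €175.00 → 0% → €0.00
Burrito bowl €14.82: hot prepared food → 3.5% → €0.52
Fishing rod €197.70: sporting goods, €175.00 or more → 6% → €11.86
Wooden train set €87.16: toys → 5.25% → €4.58
Ground coffee (12 oz) €15.50: groceries → 10% → €1.55
Subtotal = €545.15; tax = €22.59; total due = €567.74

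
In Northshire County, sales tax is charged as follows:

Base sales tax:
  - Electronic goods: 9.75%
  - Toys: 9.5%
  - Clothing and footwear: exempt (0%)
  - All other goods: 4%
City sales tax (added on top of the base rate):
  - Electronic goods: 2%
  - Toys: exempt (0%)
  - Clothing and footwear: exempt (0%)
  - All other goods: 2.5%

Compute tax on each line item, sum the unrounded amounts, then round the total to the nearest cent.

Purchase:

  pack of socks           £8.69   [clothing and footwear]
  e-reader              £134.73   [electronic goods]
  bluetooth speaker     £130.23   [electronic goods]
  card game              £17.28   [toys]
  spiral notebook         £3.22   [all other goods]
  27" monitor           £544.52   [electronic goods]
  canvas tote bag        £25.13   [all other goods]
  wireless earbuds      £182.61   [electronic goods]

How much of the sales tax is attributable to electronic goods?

E-reader £134.73: electronic goods → 9.75% + 2% city = 11.75% → £15.830775
Bluetooth speaker £130.23: electronic goods → 9.75% + 2% city = 11.75% → £15.302025
27" monitor £544.52: electronic goods → 9.75% + 2% city = 11.75% → £63.9811
Wireless earbuds £182.61: electronic goods → 9.75% + 2% city = 11.75% → £21.456675
Tax on electronic goods: unrounded sum = £116.570575 → £116.57

£116.57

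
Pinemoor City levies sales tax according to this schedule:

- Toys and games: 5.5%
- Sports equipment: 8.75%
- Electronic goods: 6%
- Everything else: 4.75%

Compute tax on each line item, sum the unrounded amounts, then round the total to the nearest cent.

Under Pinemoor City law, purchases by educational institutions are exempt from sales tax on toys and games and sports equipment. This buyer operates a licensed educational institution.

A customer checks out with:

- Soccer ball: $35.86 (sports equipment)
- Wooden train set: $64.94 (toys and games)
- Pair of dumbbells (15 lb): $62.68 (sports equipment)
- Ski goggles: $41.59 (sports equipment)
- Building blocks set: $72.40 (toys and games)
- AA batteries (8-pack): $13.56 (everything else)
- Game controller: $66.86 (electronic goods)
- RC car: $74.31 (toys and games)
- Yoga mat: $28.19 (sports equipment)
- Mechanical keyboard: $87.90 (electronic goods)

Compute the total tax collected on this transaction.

Soccer ball $35.86: sports equipment, buyer-exempt → 0% → $0.00
Wooden train set $64.94: toys and games, buyer-exempt → 0% → $0.00
Pair of dumbbells (15 lb) $62.68: sports equipment, buyer-exempt → 0% → $0.00
Ski goggles $41.59: sports equipment, buyer-exempt → 0% → $0.00
Building blocks set $72.40: toys and games, buyer-exempt → 0% → $0.00
AA batteries (8-pack) $13.56: everything else → 4.75% → $0.6441
Game controller $66.86: electronic goods → 6% → $4.0116
RC car $74.31: toys and games, buyer-exempt → 0% → $0.00
Yoga mat $28.19: sports equipment, buyer-exempt → 0% → $0.00
Mechanical keyboard $87.90: electronic goods → 6% → $5.274
Unrounded tax sum = $9.9297 → $9.93

$9.93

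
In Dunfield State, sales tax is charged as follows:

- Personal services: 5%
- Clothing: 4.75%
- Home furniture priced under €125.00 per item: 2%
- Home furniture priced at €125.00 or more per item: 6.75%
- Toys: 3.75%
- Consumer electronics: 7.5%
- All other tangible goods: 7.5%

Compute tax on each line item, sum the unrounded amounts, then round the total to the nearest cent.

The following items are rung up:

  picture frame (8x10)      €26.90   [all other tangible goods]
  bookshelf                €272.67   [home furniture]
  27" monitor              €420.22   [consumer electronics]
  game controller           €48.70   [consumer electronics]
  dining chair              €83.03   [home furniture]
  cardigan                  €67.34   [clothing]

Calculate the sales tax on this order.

€60.45

Picture frame (8x10) €26.90: all other tangible goods → 7.5% → €2.0175
Bookshelf €272.67: home furniture, €125.00 or more → 6.75% → €18.405225
27" monitor €420.22: consumer electronics → 7.5% → €31.5165
Game controller €48.70: consumer electronics → 7.5% → €3.6525
Dining chair €83.03: home furniture, under €125.00 → 2% → €1.6606
Cardigan €67.34: clothing → 4.75% → €3.19865
Unrounded tax sum = €60.450975 → €60.45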